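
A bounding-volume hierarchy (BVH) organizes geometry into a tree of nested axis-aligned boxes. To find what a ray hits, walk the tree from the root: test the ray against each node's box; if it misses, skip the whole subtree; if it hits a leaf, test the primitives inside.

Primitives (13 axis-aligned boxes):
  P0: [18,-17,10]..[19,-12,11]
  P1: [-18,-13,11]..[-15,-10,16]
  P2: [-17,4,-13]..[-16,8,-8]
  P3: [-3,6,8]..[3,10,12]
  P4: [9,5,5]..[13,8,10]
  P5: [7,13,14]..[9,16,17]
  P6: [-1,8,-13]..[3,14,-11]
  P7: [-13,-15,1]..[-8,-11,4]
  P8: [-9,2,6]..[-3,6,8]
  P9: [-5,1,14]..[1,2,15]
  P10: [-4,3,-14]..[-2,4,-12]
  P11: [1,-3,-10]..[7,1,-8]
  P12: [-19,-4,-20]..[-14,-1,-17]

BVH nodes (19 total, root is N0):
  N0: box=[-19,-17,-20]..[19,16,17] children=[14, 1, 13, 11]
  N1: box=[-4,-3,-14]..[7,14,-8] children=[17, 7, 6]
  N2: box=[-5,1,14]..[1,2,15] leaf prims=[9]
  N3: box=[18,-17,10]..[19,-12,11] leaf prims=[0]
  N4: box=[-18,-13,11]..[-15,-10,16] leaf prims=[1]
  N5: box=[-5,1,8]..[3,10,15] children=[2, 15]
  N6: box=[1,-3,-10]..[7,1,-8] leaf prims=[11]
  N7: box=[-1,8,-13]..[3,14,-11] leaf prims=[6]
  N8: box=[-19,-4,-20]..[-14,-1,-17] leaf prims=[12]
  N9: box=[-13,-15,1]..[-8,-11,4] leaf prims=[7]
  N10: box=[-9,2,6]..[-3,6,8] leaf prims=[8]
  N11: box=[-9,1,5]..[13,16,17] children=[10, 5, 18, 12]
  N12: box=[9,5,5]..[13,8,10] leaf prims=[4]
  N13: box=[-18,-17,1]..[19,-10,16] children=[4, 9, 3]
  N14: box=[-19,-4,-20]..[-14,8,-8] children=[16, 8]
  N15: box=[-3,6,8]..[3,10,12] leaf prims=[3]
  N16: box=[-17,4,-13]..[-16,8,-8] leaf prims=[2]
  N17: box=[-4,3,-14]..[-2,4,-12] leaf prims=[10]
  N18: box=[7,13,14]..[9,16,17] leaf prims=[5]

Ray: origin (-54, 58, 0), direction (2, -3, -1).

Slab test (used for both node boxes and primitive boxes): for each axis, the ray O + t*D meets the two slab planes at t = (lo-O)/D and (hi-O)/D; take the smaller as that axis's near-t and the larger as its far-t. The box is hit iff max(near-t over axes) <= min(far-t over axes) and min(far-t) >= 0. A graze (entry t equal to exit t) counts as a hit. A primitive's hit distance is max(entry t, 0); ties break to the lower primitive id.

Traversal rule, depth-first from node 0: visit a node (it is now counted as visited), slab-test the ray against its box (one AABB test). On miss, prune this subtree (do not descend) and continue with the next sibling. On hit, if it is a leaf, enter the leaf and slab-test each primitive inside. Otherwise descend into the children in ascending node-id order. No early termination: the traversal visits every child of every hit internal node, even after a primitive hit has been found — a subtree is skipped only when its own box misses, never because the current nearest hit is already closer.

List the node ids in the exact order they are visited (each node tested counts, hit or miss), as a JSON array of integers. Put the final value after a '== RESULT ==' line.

Walk:
N0 x:[35/2,73/2] y:[14,25] z:[-17,20] -> hit [35/2,20], descend [1, 11, 13, 14]
  N1 x:[25,61/2] y:[44/3,61/3] z:[8,14] -> miss, prune
  N11 x:[45/2,67/2] y:[14,19] z:[-17,-5] -> miss, prune
  N13 x:[18,73/2] y:[68/3,25] z:[-16,-1] -> miss, prune
  N14 x:[35/2,20] y:[50/3,62/3] z:[8,20] -> hit [35/2,20], descend [8, 16]
    N8 x:[35/2,20] y:[59/3,62/3] z:[17,20] -> hit [59/3,20] leaf, test {P12@t=59/3}
    N16 x:[37/2,19] y:[50/3,18] z:[8,13] -> miss, prune

Summary -> nodes [0, 1, 11, 13, 14, 8, 16]; box-tests=7; leaf-entries=1; first=P12

== RESULT ==
[0, 1, 11, 13, 14, 8, 16]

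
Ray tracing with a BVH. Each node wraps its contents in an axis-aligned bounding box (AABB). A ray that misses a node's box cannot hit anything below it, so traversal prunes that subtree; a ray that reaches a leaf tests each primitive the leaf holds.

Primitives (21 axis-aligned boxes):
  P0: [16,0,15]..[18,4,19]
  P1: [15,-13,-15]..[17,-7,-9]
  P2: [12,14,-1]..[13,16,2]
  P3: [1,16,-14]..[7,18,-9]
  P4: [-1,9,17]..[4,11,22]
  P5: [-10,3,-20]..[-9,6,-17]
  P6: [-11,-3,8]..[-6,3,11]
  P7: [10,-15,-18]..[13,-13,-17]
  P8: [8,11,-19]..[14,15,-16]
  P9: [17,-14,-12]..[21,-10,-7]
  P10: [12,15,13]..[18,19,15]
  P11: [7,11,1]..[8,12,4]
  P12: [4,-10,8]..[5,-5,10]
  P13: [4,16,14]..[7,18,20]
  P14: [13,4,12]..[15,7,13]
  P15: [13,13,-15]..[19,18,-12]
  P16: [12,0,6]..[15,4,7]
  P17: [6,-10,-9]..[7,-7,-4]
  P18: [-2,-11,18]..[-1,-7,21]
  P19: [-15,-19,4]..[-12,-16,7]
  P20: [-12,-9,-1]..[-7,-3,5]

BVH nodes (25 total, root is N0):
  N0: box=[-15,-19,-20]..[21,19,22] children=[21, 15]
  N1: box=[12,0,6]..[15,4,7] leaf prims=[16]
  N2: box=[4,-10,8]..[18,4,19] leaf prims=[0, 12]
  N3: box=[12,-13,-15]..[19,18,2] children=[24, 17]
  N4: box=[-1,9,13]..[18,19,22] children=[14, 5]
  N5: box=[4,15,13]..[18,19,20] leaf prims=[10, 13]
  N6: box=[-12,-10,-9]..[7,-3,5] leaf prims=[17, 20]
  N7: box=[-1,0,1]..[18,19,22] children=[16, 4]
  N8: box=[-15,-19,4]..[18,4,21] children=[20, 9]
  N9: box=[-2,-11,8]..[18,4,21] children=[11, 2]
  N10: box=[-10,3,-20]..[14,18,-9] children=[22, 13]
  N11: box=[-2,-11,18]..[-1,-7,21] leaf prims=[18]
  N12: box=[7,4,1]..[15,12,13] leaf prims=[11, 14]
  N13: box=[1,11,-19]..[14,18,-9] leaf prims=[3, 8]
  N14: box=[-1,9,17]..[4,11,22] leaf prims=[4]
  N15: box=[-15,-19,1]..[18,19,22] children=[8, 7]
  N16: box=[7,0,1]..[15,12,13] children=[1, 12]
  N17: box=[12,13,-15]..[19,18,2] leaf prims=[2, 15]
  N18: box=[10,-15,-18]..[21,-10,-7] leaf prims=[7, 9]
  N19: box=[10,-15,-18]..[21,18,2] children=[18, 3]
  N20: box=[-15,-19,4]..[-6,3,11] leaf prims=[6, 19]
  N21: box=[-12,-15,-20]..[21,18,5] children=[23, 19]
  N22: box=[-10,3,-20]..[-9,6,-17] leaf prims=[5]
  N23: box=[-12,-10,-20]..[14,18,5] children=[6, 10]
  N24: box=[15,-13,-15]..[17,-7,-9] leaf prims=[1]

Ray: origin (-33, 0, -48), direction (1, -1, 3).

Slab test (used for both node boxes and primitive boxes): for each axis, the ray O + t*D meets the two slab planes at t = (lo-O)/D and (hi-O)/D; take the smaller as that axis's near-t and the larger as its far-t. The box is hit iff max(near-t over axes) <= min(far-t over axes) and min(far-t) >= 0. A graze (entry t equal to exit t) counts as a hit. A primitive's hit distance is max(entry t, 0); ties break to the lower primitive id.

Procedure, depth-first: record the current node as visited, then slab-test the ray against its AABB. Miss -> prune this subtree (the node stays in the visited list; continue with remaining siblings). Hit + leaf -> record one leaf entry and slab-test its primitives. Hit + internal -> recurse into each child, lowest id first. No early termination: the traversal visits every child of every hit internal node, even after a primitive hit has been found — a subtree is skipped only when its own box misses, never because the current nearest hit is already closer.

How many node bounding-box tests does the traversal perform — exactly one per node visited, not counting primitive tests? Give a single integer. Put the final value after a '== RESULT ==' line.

Traverse from the root:
N0 x:[18,54] y:[-19,19] z:[28/3,70/3] -> hit [18,19], descend [15, 21]
  N15 x:[18,51] y:[-19,19] z:[49/3,70/3] -> hit [18,19], descend [7, 8]
    N7 x:[32,51] y:[-19,0] z:[49/3,70/3] -> miss, prune
    N8 x:[18,51] y:[-4,19] z:[52/3,23] -> hit [18,19], descend [9, 20]
      N9 x:[31,51] y:[-4,11] z:[56/3,23] -> miss, prune
      N20 x:[18,27] y:[-3,19] z:[52/3,59/3] -> hit [18,19] leaf, test {P6(miss), P19@t=18}
  N21 x:[21,54] y:[-18,15] z:[28/3,53/3] -> miss, prune

Visited [0, 15, 7, 8, 9, 20, 21]. Tests: 7 box, 1 leaf. Nearest: P19.

== RESULT ==
7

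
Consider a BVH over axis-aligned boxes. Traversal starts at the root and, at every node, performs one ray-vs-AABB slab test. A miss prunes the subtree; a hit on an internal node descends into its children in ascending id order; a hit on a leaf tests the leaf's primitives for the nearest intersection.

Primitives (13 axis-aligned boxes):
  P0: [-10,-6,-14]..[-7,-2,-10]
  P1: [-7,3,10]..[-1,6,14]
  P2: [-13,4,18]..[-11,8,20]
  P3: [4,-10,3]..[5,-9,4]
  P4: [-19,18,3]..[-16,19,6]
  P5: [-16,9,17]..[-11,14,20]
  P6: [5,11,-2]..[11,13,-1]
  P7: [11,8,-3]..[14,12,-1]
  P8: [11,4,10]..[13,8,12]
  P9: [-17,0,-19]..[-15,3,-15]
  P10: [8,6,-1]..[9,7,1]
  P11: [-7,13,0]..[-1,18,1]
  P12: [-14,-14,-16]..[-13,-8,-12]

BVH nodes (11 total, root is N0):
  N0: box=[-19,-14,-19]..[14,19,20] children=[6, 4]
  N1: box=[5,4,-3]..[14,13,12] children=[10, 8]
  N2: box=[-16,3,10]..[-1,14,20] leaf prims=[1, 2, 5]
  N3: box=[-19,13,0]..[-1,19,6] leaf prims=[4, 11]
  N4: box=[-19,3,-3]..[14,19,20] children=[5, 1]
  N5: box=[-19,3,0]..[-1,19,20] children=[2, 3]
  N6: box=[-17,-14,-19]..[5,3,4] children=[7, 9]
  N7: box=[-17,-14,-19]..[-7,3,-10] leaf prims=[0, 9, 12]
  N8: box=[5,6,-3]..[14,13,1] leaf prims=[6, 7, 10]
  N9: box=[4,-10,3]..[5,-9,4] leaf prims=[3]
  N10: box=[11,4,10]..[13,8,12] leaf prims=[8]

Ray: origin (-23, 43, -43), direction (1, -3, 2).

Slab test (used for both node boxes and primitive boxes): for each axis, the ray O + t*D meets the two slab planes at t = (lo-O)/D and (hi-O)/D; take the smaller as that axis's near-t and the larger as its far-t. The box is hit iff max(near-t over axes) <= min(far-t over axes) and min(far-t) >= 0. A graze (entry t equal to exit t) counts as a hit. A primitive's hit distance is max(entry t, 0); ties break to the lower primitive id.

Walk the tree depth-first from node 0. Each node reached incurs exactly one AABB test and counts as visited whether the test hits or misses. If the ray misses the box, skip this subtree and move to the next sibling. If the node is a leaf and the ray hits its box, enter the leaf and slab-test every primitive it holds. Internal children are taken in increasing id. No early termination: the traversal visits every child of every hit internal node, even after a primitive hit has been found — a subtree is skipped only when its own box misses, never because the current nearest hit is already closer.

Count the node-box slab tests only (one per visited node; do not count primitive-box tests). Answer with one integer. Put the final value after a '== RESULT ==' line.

Walk:
N0 x:[4,37] y:[8,19] z:[12,63/2] -> hit [12,19], descend [4, 6]
  N4 x:[4,37] y:[8,40/3] z:[20,63/2] -> miss, prune
  N6 x:[6,28] y:[40/3,19] z:[12,47/2] -> hit [40/3,19], descend [7, 9]
    N7 x:[6,16] y:[40/3,19] z:[12,33/2] -> hit [40/3,16] leaf, test {P0@t=15, P9(miss), P12(miss)}
    N9 x:[27,28] y:[52/3,53/3] z:[23,47/2] -> miss, prune

Visited [0, 4, 6, 7, 9]. Tests: 5 box, 1 leaf. Nearest: P0.

== RESULT ==
5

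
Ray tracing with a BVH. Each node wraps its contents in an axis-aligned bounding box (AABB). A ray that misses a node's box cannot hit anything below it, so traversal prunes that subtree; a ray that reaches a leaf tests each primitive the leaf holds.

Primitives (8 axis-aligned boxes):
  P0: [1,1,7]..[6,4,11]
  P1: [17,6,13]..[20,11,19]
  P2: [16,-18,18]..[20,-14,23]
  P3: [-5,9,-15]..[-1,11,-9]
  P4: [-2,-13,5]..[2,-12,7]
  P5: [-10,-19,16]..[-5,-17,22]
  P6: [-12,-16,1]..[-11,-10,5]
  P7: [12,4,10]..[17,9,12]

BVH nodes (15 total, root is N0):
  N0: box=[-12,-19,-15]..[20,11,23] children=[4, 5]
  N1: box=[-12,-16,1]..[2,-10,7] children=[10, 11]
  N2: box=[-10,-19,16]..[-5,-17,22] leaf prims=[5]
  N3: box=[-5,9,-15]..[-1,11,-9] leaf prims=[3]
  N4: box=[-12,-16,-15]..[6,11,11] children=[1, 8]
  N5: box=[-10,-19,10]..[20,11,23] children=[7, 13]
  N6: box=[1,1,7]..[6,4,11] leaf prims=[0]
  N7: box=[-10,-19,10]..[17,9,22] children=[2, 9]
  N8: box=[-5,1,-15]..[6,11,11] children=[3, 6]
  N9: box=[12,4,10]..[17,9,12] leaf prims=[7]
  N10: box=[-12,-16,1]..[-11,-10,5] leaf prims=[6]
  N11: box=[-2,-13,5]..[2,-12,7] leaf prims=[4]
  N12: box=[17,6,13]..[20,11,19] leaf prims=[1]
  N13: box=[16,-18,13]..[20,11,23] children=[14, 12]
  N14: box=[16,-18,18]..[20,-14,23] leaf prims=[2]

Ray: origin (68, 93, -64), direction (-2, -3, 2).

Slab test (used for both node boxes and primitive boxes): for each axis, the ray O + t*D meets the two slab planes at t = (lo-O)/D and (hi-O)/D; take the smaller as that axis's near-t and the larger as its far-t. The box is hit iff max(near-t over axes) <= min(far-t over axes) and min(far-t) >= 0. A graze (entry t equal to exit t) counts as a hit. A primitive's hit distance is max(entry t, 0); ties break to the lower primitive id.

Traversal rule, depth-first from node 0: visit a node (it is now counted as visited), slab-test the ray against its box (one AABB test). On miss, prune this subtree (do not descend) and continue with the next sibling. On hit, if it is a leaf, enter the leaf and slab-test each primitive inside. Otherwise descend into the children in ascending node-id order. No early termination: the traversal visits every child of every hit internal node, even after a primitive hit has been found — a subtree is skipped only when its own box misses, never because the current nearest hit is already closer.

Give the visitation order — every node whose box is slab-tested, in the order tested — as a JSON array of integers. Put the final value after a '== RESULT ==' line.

Walk:
N0 x:[24,40] y:[82/3,112/3] z:[49/2,87/2] -> hit [82/3,112/3], descend [4, 5]
  N4 x:[31,40] y:[82/3,109/3] z:[49/2,75/2] -> hit [31,109/3], descend [1, 8]
    N1 x:[33,40] y:[103/3,109/3] z:[65/2,71/2] -> hit [103/3,71/2], descend [10, 11]
      N10 x:[79/2,40] y:[103/3,109/3] z:[65/2,69/2] -> miss, prune
      N11 x:[33,35] y:[35,106/3] z:[69/2,71/2] -> hit [35,35] leaf, test {P4@t=35}
    N8 x:[31,73/2] y:[82/3,92/3] z:[49/2,75/2] -> miss, prune
  N5 x:[24,39] y:[82/3,112/3] z:[37,87/2] -> hit [37,112/3], descend [7, 13]
    N7 x:[51/2,39] y:[28,112/3] z:[37,43] -> hit [37,112/3], descend [2, 9]
      N2 x:[73/2,39] y:[110/3,112/3] z:[40,43] -> miss, prune
      N9 x:[51/2,28] y:[28,89/3] z:[37,38] -> miss, prune
    N13 x:[24,26] y:[82/3,37] z:[77/2,87/2] -> miss, prune

Summary -> nodes [0, 4, 1, 10, 11, 8, 5, 7, 2, 9, 13]; box-tests=11; leaf-entries=1; first=P4

== RESULT ==
[0, 4, 1, 10, 11, 8, 5, 7, 2, 9, 13]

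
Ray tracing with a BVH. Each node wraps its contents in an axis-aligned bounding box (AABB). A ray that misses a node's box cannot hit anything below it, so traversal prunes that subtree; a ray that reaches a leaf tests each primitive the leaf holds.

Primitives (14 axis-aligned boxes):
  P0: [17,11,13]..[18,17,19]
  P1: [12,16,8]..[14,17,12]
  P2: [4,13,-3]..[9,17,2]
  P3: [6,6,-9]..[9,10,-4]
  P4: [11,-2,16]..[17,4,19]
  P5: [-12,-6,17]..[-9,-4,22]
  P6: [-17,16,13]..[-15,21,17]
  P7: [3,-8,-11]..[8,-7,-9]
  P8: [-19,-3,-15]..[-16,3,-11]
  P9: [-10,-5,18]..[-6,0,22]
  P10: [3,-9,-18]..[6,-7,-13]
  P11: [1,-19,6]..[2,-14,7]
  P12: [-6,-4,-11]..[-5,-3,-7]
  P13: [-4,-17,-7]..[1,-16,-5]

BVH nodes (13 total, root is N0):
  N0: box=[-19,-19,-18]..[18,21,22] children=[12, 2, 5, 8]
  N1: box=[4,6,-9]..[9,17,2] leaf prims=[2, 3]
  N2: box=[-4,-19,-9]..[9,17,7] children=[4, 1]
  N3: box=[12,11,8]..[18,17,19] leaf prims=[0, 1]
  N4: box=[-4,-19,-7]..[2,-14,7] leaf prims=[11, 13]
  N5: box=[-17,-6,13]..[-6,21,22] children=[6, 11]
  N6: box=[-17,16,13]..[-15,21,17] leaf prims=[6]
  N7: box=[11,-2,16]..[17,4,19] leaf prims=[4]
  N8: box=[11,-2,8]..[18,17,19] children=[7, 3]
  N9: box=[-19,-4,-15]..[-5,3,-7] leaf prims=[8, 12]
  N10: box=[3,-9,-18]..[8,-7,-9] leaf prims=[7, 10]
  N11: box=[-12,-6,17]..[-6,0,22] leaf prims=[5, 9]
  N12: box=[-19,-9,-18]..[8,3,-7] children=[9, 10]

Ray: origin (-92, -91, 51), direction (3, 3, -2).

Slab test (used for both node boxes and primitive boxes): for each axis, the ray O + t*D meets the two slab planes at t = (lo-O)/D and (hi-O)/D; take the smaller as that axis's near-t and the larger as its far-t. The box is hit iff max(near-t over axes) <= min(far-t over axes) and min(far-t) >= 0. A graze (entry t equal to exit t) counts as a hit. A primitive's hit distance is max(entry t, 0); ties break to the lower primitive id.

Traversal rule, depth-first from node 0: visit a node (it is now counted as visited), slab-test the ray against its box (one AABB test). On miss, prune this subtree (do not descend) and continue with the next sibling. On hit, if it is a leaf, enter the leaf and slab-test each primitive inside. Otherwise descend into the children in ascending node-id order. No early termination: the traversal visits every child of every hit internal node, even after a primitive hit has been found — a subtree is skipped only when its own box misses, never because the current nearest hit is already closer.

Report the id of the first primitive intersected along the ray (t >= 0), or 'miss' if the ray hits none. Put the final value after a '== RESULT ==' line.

Walk:
N0 x:[73/3,110/3] y:[24,112/3] z:[29/2,69/2] -> hit [73/3,69/2], descend [2, 5, 8, 12]
  N2 x:[88/3,101/3] y:[24,36] z:[22,30] -> hit [88/3,30], descend [1, 4]
    N1 x:[32,101/3] y:[97/3,36] z:[49/2,30] -> miss, prune
    N4 x:[88/3,94/3] y:[24,77/3] z:[22,29] -> miss, prune
  N5 x:[25,86/3] y:[85/3,112/3] z:[29/2,19] -> miss, prune
  N8 x:[103/3,110/3] y:[89/3,36] z:[16,43/2] -> miss, prune
  N12 x:[73/3,100/3] y:[82/3,94/3] z:[29,69/2] -> hit [29,94/3], descend [9, 10]
    N9 x:[73/3,29] y:[29,94/3] z:[29,33] -> hit [29,29] leaf, test {P8(miss), P12@t=29}
    N10 x:[95/3,100/3] y:[82/3,28] z:[30,69/2] -> miss, prune

order=[0, 2, 1, 4, 5, 8, 12, 9, 10]  |boxes|=9  |leaves|=1  hit=P12

== RESULT ==
12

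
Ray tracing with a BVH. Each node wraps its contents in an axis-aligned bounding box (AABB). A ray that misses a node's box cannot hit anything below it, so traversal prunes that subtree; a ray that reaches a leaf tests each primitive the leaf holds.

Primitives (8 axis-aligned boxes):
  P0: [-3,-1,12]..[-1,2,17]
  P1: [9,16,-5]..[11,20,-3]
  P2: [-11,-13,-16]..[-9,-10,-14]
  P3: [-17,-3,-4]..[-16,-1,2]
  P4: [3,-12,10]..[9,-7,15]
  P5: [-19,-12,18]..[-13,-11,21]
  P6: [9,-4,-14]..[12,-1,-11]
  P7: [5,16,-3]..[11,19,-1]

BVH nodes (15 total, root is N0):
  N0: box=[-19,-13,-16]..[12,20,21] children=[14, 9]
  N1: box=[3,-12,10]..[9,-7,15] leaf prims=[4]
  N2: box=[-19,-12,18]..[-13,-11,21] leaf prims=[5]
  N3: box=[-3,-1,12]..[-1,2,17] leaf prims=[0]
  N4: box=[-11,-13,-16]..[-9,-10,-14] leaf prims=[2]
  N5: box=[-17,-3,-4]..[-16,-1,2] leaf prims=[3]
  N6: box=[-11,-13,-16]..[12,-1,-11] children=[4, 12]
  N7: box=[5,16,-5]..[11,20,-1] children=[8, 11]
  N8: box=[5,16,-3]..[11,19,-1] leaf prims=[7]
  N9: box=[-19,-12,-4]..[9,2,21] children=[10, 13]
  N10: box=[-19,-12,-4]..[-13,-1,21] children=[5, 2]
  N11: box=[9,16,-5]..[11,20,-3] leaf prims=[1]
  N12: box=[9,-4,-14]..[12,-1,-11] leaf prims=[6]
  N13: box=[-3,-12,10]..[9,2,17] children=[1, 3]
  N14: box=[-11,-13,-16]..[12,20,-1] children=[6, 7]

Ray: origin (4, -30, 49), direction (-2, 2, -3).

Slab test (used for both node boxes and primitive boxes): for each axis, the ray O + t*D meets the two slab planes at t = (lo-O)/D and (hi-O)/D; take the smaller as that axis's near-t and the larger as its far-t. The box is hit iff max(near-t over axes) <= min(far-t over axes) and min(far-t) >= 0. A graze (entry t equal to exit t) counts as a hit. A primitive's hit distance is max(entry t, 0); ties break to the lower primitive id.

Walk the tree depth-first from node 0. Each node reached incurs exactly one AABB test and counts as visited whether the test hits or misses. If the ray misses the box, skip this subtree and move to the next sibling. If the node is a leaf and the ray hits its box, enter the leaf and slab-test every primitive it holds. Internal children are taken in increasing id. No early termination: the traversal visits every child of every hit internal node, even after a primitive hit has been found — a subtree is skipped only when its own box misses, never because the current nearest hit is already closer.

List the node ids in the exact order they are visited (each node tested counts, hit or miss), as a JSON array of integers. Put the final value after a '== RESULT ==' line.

Traverse from the root:
N0 x:[-4,23/2] y:[17/2,25] z:[28/3,65/3] -> hit [28/3,23/2], descend [9, 14]
  N9 x:[-5/2,23/2] y:[9,16] z:[28/3,53/3] -> hit [28/3,23/2], descend [10, 13]
    N10 x:[17/2,23/2] y:[9,29/2] z:[28/3,53/3] -> hit [28/3,23/2], descend [2, 5]
      N2 x:[17/2,23/2] y:[9,19/2] z:[28/3,31/3] -> hit [28/3,19/2] leaf, test {P5@t=28/3}
      N5 x:[10,21/2] y:[27/2,29/2] z:[47/3,53/3] -> miss, prune
    N13 x:[-5/2,7/2] y:[9,16] z:[32/3,13] -> miss, prune
  N14 x:[-4,15/2] y:[17/2,25] z:[50/3,65/3] -> miss, prune

7 AABB tests over nodes [0, 9, 10, 2, 5, 13, 14]; 1 leaf entered; closest P5.

== RESULT ==
[0, 9, 10, 2, 5, 13, 14]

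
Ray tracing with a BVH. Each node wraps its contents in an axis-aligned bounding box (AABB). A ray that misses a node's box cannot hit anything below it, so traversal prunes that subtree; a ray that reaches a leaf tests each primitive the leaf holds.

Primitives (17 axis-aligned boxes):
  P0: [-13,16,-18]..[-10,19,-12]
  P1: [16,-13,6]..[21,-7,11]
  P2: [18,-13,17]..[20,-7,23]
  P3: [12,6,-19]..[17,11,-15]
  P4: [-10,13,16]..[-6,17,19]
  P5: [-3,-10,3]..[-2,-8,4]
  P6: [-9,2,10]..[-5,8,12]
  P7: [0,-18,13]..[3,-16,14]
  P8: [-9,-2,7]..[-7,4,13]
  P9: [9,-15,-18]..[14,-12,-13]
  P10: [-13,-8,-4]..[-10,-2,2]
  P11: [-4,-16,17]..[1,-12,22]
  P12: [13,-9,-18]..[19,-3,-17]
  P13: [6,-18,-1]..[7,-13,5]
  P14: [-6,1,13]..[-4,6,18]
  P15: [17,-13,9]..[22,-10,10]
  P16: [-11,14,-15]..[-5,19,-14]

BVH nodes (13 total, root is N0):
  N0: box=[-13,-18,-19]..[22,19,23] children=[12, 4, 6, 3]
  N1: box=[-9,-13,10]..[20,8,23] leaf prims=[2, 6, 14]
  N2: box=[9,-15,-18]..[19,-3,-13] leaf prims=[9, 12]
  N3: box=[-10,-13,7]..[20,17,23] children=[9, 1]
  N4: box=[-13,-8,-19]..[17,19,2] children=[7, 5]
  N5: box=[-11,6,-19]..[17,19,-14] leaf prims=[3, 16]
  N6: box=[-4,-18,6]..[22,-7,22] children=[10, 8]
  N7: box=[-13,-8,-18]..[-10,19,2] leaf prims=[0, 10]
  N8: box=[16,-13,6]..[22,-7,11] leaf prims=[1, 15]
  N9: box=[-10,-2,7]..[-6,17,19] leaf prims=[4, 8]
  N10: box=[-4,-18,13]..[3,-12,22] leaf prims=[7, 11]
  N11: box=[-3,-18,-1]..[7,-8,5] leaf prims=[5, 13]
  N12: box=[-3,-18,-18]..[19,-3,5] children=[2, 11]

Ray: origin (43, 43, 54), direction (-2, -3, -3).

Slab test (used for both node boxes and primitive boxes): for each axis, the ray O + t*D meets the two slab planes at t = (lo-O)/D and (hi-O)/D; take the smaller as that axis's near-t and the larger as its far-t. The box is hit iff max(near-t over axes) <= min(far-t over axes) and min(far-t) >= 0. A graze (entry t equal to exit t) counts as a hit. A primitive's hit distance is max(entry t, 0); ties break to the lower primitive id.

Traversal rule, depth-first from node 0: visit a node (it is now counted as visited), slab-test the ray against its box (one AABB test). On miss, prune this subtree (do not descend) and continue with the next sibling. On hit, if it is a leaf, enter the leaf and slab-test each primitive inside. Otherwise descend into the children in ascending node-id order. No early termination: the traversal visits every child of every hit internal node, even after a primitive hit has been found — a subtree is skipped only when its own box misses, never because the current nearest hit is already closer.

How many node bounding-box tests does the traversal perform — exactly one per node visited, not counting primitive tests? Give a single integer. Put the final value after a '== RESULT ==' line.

Trace the traversal:
N0 x:[21/2,28] y:[8,61/3] z:[31/3,73/3] -> hit [21/2,61/3], descend [3, 4, 6, 12]
  N3 x:[23/2,53/2] y:[26/3,56/3] z:[31/3,47/3] -> hit [23/2,47/3], descend [1, 9]
    N1 x:[23/2,26] y:[35/3,56/3] z:[31/3,44/3] -> hit [35/3,44/3] leaf, test {P2(miss), P6(miss), P14(miss)}
    N9 x:[49/2,53/2] y:[26/3,15] z:[35/3,47/3] -> miss, prune
  N4 x:[13,28] y:[8,17] z:[52/3,73/3] -> miss, prune
  N6 x:[21/2,47/2] y:[50/3,61/3] z:[32/3,16] -> miss, prune
  N12 x:[12,23] y:[46/3,61/3] z:[49/3,24] -> hit [49/3,61/3], descend [2, 11]
    N2 x:[12,17] y:[46/3,58/3] z:[67/3,24] -> miss, prune
    N11 x:[18,23] y:[17,61/3] z:[49/3,55/3] -> hit [18,55/3] leaf, test {P5(miss), P13(miss)}

Summary -> nodes [0, 3, 1, 9, 4, 6, 12, 2, 11]; box-tests=9; leaf-entries=2; first=miss

== RESULT ==
9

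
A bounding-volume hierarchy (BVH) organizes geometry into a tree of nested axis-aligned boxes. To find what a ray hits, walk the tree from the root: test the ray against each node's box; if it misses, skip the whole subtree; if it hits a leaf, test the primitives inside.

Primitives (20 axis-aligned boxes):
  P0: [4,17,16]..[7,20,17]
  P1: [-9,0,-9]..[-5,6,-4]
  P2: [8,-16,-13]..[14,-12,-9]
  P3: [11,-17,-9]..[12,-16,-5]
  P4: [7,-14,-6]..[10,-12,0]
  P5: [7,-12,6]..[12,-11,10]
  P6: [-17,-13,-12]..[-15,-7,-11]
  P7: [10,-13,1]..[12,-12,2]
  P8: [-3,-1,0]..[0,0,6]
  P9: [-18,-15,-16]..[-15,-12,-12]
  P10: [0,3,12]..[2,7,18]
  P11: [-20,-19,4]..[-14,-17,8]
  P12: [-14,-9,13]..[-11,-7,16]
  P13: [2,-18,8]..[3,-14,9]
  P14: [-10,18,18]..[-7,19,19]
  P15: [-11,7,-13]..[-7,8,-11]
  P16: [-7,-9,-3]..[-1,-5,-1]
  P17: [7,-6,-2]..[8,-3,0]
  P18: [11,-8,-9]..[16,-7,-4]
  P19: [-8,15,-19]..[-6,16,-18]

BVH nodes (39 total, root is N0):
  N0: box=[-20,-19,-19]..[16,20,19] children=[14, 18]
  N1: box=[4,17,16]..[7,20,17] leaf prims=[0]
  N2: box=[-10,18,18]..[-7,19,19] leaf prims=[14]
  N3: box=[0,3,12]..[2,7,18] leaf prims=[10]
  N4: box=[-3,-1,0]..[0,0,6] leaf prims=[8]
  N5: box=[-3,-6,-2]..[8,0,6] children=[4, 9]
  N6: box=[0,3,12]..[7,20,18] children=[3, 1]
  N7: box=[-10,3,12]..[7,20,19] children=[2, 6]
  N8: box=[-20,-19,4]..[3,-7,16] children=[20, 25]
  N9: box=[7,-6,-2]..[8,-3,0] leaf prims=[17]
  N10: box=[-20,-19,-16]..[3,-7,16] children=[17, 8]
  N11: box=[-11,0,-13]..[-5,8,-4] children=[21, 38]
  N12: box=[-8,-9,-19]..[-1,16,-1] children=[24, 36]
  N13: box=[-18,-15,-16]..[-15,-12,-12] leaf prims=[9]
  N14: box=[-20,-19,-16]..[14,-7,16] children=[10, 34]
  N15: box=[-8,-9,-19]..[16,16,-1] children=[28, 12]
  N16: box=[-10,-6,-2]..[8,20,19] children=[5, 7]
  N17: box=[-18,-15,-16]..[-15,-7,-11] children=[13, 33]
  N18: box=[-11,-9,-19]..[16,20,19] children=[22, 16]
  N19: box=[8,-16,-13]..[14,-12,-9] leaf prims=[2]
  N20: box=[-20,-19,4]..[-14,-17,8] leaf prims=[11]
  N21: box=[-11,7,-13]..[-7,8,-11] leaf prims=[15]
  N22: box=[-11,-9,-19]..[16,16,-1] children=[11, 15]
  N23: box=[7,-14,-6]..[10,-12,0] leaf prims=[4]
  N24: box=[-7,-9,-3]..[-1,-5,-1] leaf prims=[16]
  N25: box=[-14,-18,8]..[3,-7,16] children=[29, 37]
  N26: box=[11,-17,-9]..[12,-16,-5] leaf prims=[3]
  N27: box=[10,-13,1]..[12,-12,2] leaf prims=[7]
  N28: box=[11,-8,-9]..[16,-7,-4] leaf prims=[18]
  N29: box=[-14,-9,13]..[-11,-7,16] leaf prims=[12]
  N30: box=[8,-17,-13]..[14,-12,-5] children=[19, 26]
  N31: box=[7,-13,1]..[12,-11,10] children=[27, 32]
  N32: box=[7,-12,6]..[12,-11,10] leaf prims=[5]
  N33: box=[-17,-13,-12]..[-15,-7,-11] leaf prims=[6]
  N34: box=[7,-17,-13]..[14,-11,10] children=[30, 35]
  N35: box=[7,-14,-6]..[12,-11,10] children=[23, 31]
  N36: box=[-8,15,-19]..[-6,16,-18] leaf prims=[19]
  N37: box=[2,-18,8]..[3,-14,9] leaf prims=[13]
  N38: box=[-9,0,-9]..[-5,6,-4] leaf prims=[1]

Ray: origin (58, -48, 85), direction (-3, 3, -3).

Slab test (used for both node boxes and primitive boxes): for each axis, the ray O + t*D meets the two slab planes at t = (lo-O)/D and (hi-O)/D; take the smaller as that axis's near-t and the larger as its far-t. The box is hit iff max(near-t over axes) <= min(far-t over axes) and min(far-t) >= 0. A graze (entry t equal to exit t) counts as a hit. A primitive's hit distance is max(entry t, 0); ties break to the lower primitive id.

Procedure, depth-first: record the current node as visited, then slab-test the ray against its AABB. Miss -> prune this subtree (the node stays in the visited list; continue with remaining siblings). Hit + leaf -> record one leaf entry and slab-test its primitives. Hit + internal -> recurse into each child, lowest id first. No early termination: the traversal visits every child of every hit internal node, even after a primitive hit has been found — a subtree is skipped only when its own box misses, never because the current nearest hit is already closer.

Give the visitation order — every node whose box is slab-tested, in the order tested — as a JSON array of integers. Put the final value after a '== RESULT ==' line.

Walk:
N0 x:[14,26] y:[29/3,68/3] z:[22,104/3] -> hit [22,68/3], descend [14, 18]
  N14 x:[44/3,26] y:[29/3,41/3] z:[23,101/3] -> miss, prune
  N18 x:[14,23] y:[13,68/3] z:[22,104/3] -> hit [22,68/3], descend [16, 22]
    N16 x:[50/3,68/3] y:[14,68/3] z:[22,29] -> hit [22,68/3], descend [5, 7]
      N5 x:[50/3,61/3] y:[14,16] z:[79/3,29] -> miss, prune
      N7 x:[17,68/3] y:[17,68/3] z:[22,73/3] -> hit [22,68/3], descend [2, 6]
        N2 x:[65/3,68/3] y:[22,67/3] z:[22,67/3] -> hit [22,67/3] leaf, test {P14@t=22}
        N6 x:[17,58/3] y:[17,68/3] z:[67/3,73/3] -> miss, prune
    N22 x:[14,23] y:[13,64/3] z:[86/3,104/3] -> miss, prune

order=[0, 14, 18, 16, 5, 7, 2, 6, 22]  |boxes|=9  |leaves|=1  hit=P14

== RESULT ==
[0, 14, 18, 16, 5, 7, 2, 6, 22]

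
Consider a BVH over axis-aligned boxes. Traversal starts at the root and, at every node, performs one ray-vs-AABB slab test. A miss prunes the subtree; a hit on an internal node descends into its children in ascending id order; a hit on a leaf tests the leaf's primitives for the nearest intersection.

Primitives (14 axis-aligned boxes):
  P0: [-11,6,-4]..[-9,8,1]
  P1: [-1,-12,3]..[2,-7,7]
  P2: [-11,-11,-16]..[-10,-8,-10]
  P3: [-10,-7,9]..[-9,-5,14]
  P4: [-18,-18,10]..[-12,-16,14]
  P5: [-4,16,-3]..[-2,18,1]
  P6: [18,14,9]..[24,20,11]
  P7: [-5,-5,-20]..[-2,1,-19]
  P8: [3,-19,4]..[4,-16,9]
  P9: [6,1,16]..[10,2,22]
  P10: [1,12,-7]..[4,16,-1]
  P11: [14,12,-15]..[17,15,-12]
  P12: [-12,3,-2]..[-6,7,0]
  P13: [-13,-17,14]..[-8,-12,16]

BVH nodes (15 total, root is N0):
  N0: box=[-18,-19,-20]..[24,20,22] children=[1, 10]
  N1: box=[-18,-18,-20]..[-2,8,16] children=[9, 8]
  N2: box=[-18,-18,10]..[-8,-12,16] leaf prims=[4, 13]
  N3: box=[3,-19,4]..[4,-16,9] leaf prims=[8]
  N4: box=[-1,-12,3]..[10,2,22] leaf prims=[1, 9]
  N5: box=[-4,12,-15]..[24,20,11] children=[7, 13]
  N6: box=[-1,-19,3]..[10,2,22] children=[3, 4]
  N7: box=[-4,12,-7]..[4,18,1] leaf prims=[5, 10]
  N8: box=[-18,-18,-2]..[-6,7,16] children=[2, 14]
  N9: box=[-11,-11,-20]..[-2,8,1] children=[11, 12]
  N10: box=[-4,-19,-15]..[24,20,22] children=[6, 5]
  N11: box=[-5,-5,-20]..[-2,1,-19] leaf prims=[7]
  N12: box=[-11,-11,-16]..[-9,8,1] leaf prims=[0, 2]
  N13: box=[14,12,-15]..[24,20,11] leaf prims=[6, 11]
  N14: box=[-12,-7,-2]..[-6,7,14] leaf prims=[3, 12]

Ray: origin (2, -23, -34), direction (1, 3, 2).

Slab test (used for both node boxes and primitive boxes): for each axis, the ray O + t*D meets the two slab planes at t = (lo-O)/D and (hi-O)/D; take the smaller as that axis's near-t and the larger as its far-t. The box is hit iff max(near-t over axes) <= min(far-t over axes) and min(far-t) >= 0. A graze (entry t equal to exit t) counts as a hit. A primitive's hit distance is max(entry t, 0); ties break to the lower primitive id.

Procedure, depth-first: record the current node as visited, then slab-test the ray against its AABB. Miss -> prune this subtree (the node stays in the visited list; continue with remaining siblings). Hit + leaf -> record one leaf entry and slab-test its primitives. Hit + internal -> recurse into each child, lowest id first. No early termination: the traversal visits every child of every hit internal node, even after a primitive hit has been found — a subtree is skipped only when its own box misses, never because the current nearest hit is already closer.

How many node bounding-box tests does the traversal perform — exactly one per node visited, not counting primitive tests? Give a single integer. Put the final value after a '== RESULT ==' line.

Traverse from the root:
N0 x:[-20,22] y:[4/3,43/3] z:[7,28] -> hit [7,43/3], descend [1, 10]
  N1 x:[-20,-4] y:[5/3,31/3] z:[7,25] -> miss, prune
  N10 x:[-6,22] y:[4/3,43/3] z:[19/2,28] -> hit [19/2,43/3], descend [5, 6]
    N5 x:[-6,22] y:[35/3,43/3] z:[19/2,45/2] -> hit [35/3,43/3], descend [7, 13]
      N7 x:[-6,2] y:[35/3,41/3] z:[27/2,35/2] -> miss, prune
      N13 x:[12,22] y:[35/3,43/3] z:[19/2,45/2] -> hit [12,43/3] leaf, test {P6(miss), P11(miss)}
    N6 x:[-3,8] y:[4/3,25/3] z:[37/2,28] -> miss, prune

Visited [0, 1, 10, 5, 7, 13, 6]. Tests: 7 box, 1 leaf. Nearest: miss.

== RESULT ==
7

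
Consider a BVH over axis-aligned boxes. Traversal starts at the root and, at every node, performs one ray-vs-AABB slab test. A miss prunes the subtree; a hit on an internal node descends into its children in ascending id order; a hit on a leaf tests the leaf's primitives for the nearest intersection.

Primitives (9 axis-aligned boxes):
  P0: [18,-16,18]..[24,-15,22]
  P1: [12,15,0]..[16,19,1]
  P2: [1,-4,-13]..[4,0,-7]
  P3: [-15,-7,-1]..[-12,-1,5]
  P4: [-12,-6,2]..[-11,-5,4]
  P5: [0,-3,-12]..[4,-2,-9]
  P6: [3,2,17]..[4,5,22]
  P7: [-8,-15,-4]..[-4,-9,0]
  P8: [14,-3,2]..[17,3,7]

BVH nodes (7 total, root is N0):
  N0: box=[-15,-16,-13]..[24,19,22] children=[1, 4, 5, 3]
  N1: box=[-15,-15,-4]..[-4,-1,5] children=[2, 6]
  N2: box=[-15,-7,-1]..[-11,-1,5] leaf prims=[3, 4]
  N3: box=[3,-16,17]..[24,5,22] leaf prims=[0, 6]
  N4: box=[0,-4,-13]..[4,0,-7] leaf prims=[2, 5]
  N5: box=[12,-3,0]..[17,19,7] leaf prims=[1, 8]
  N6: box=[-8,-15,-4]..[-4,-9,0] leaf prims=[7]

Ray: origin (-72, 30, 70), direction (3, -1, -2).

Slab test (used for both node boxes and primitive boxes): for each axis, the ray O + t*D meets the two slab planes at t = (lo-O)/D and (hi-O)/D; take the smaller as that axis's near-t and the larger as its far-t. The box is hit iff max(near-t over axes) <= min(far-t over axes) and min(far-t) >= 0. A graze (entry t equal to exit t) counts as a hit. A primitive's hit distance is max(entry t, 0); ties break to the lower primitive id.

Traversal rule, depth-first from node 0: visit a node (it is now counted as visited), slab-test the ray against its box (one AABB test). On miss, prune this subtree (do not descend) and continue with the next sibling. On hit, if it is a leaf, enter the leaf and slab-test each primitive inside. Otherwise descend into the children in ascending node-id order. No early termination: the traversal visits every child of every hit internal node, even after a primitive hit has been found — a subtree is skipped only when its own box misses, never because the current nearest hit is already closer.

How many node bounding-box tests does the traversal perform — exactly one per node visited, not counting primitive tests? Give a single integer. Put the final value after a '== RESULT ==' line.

Trace the traversal:
N0 x:[19,32] y:[11,46] z:[24,83/2] -> hit [24,32], descend [1, 3, 4, 5]
  N1 x:[19,68/3] y:[31,45] z:[65/2,37] -> miss, prune
  N3 x:[25,32] y:[25,46] z:[24,53/2] -> hit [25,53/2] leaf, test {P0(miss), P6@t=25}
  N4 x:[24,76/3] y:[30,34] z:[77/2,83/2] -> miss, prune
  N5 x:[28,89/3] y:[11,33] z:[63/2,35] -> miss, prune

Summary -> nodes [0, 1, 3, 4, 5]; box-tests=5; leaf-entries=1; first=P6

== RESULT ==
5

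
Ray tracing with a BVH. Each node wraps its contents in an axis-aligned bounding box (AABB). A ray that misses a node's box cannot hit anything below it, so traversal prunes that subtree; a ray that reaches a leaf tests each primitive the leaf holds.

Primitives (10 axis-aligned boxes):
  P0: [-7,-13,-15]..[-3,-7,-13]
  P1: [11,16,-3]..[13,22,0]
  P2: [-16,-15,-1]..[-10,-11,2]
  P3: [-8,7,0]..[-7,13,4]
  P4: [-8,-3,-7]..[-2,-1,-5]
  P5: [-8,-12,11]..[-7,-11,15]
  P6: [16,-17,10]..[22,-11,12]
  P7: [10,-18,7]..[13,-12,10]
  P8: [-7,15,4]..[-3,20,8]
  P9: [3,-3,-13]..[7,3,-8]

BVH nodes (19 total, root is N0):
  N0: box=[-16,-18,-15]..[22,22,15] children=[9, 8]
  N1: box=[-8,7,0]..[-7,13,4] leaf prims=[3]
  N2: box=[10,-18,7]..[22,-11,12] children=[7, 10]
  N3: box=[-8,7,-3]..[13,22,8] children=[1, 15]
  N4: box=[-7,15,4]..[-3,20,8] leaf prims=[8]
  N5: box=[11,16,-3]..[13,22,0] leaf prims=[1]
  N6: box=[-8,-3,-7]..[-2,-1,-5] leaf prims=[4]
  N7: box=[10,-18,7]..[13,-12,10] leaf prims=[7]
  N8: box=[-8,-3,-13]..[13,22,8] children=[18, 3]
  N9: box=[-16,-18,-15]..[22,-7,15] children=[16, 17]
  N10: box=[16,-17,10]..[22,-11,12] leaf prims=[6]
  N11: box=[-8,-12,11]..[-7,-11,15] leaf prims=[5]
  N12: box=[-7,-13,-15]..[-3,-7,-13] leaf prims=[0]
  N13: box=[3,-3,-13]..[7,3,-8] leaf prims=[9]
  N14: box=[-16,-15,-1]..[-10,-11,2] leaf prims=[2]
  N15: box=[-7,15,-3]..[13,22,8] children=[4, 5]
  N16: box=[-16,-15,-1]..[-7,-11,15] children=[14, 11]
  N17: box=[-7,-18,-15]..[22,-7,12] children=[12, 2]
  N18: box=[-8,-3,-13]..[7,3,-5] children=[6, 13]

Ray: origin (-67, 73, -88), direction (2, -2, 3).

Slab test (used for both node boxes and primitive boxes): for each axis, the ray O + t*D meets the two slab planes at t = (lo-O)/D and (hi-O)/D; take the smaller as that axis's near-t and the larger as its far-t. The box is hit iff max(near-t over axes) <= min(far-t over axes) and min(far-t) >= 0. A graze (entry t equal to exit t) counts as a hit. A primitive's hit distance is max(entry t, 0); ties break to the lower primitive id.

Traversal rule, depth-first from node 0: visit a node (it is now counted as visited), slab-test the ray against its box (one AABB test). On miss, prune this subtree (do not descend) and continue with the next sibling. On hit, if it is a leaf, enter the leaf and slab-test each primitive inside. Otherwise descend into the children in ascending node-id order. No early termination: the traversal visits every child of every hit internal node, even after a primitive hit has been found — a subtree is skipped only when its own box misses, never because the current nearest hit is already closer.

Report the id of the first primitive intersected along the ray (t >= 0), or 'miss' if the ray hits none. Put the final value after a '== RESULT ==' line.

Traverse from the root:
N0 x:[51/2,89/2] y:[51/2,91/2] z:[73/3,103/3] -> hit [51/2,103/3], descend [8, 9]
  N8 x:[59/2,40] y:[51/2,38] z:[25,32] -> hit [59/2,32], descend [3, 18]
    N3 x:[59/2,40] y:[51/2,33] z:[85/3,32] -> hit [59/2,32], descend [1, 15]
      N1 x:[59/2,30] y:[30,33] z:[88/3,92/3] -> hit [30,30] leaf, test {P3@t=30}
      N15 x:[30,40] y:[51/2,29] z:[85/3,32] -> miss, prune
    N18 x:[59/2,37] y:[35,38] z:[25,83/3] -> miss, prune
  N9 x:[51/2,89/2] y:[40,91/2] z:[73/3,103/3] -> miss, prune

Summary -> nodes [0, 8, 3, 1, 15, 18, 9]; box-tests=7; leaf-entries=1; first=P3

== RESULT ==
3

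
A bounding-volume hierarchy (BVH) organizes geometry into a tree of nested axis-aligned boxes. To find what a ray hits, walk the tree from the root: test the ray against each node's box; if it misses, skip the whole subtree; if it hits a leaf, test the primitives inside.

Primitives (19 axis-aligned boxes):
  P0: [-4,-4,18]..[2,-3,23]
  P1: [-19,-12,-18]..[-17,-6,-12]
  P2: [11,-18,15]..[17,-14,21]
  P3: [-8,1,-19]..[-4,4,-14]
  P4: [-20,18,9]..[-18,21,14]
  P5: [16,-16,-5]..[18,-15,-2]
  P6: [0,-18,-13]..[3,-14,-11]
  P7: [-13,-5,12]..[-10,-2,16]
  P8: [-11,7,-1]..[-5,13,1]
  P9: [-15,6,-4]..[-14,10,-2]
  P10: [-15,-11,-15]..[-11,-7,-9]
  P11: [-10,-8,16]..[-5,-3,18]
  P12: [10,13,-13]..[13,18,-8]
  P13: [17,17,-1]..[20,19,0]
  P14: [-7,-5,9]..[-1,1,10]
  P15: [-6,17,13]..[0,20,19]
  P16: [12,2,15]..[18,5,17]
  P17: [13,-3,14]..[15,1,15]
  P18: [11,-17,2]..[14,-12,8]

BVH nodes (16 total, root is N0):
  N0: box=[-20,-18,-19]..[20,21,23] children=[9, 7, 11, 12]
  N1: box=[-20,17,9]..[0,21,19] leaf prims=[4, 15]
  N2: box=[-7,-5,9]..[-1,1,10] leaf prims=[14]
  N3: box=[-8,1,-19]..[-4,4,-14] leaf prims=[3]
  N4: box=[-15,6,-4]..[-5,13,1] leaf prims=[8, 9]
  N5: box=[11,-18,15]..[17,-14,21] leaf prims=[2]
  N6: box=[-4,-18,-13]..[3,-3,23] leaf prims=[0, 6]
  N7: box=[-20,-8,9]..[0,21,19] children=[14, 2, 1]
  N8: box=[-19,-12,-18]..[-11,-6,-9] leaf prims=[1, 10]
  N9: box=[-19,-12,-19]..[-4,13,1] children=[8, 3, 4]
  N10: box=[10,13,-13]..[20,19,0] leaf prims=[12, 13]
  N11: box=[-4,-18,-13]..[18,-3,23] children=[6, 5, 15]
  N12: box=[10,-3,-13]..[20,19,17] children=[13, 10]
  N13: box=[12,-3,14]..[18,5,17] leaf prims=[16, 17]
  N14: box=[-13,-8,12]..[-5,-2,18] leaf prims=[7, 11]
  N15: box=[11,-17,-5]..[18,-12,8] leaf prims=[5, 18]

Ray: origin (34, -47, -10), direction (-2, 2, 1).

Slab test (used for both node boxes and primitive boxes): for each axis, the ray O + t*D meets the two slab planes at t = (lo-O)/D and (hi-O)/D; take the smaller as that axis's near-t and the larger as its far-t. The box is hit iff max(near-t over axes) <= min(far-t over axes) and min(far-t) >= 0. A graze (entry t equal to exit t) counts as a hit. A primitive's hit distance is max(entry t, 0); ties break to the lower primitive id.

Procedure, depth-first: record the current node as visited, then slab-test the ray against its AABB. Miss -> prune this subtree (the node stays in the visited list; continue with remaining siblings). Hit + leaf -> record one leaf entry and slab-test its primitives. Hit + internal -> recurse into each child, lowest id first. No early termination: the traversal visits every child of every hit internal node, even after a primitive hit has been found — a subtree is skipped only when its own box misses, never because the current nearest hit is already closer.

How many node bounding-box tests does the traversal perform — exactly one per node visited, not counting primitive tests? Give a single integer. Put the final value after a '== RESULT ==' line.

Walk:
N0 x:[7,27] y:[29/2,34] z:[-9,33] -> hit [29/2,27], descend [7, 9, 11, 12]
  N7 x:[17,27] y:[39/2,34] z:[19,29] -> hit [39/2,27], descend [1, 2, 14]
    N1 x:[17,27] y:[32,34] z:[19,29] -> miss, prune
    N2 x:[35/2,41/2] y:[21,24] z:[19,20] -> miss, prune
    N14 x:[39/2,47/2] y:[39/2,45/2] z:[22,28] -> hit [22,45/2] leaf, test {P7@t=22, P11(miss)}
  N9 x:[19,53/2] y:[35/2,30] z:[-9,11] -> miss, prune
  N11 x:[8,19] y:[29/2,22] z:[-3,33] -> hit [29/2,19], descend [5, 6, 15]
    N5 x:[17/2,23/2] y:[29/2,33/2] z:[25,31] -> miss, prune
    N6 x:[31/2,19] y:[29/2,22] z:[-3,33] -> hit [31/2,19] leaf, test {P0(miss), P6(miss)}
    N15 x:[8,23/2] y:[15,35/2] z:[5,18] -> miss, prune
  N12 x:[7,12] y:[22,33] z:[-3,27] -> miss, prune

order=[0, 7, 1, 2, 14, 9, 11, 5, 6, 15, 12]  |boxes|=11  |leaves|=2  hit=P7

== RESULT ==
11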